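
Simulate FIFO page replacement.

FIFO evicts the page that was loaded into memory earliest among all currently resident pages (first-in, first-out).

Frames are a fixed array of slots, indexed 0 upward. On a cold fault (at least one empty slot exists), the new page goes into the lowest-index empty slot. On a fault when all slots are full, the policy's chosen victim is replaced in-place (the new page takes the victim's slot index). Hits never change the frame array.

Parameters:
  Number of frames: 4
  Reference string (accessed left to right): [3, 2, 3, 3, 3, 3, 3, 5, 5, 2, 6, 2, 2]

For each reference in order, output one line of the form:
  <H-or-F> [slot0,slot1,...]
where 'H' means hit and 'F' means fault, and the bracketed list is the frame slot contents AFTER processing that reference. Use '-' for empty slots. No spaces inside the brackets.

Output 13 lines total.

F [3,-,-,-]
F [3,2,-,-]
H [3,2,-,-]
H [3,2,-,-]
H [3,2,-,-]
H [3,2,-,-]
H [3,2,-,-]
F [3,2,5,-]
H [3,2,5,-]
H [3,2,5,-]
F [3,2,5,6]
H [3,2,5,6]
H [3,2,5,6]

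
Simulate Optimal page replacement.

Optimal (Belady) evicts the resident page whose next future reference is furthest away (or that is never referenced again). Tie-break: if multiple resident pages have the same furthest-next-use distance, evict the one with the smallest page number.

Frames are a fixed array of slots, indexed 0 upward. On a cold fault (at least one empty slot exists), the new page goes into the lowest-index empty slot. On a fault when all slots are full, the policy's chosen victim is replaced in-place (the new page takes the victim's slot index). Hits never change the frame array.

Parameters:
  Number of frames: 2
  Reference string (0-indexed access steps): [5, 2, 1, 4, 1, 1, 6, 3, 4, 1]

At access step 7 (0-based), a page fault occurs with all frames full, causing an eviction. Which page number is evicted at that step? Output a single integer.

Step 0: ref 5 -> FAULT, frames=[5,-]
Step 1: ref 2 -> FAULT, frames=[5,2]
Step 2: ref 1 -> FAULT, evict 2, frames=[5,1]
Step 3: ref 4 -> FAULT, evict 5, frames=[4,1]
Step 4: ref 1 -> HIT, frames=[4,1]
Step 5: ref 1 -> HIT, frames=[4,1]
Step 6: ref 6 -> FAULT, evict 1, frames=[4,6]
Step 7: ref 3 -> FAULT, evict 6, frames=[4,3]
At step 7: evicted page 6

Answer: 6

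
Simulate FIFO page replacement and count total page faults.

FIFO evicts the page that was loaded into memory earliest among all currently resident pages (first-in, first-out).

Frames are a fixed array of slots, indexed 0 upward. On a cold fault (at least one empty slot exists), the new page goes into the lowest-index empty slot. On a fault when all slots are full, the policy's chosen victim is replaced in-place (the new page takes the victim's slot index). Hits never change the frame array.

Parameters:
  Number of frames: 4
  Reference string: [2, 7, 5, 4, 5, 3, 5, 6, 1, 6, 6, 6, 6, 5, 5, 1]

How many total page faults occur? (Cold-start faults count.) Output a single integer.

Step 0: ref 2 → FAULT, frames=[2,-,-,-]
Step 1: ref 7 → FAULT, frames=[2,7,-,-]
Step 2: ref 5 → FAULT, frames=[2,7,5,-]
Step 3: ref 4 → FAULT, frames=[2,7,5,4]
Step 4: ref 5 → HIT, frames=[2,7,5,4]
Step 5: ref 3 → FAULT (evict 2), frames=[3,7,5,4]
Step 6: ref 5 → HIT, frames=[3,7,5,4]
Step 7: ref 6 → FAULT (evict 7), frames=[3,6,5,4]
Step 8: ref 1 → FAULT (evict 5), frames=[3,6,1,4]
Step 9: ref 6 → HIT, frames=[3,6,1,4]
Step 10: ref 6 → HIT, frames=[3,6,1,4]
Step 11: ref 6 → HIT, frames=[3,6,1,4]
Step 12: ref 6 → HIT, frames=[3,6,1,4]
Step 13: ref 5 → FAULT (evict 4), frames=[3,6,1,5]
Step 14: ref 5 → HIT, frames=[3,6,1,5]
Step 15: ref 1 → HIT, frames=[3,6,1,5]
Total faults: 8

Answer: 8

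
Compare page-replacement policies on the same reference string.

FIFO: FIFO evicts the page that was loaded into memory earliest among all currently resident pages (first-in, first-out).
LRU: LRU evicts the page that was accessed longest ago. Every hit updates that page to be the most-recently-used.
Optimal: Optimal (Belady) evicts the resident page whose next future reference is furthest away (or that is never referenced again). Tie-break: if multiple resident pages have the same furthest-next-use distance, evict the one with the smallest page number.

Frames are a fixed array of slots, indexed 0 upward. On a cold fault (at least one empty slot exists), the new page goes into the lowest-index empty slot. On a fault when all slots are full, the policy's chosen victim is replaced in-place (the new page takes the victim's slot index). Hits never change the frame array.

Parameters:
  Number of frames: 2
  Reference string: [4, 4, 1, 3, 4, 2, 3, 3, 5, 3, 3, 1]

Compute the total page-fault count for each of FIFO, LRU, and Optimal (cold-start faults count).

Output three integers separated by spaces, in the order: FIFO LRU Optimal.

Answer: 8 8 6

Derivation:
--- FIFO ---
  step 0: ref 4 -> FAULT, frames=[4,-] (faults so far: 1)
  step 1: ref 4 -> HIT, frames=[4,-] (faults so far: 1)
  step 2: ref 1 -> FAULT, frames=[4,1] (faults so far: 2)
  step 3: ref 3 -> FAULT, evict 4, frames=[3,1] (faults so far: 3)
  step 4: ref 4 -> FAULT, evict 1, frames=[3,4] (faults so far: 4)
  step 5: ref 2 -> FAULT, evict 3, frames=[2,4] (faults so far: 5)
  step 6: ref 3 -> FAULT, evict 4, frames=[2,3] (faults so far: 6)
  step 7: ref 3 -> HIT, frames=[2,3] (faults so far: 6)
  step 8: ref 5 -> FAULT, evict 2, frames=[5,3] (faults so far: 7)
  step 9: ref 3 -> HIT, frames=[5,3] (faults so far: 7)
  step 10: ref 3 -> HIT, frames=[5,3] (faults so far: 7)
  step 11: ref 1 -> FAULT, evict 3, frames=[5,1] (faults so far: 8)
  FIFO total faults: 8
--- LRU ---
  step 0: ref 4 -> FAULT, frames=[4,-] (faults so far: 1)
  step 1: ref 4 -> HIT, frames=[4,-] (faults so far: 1)
  step 2: ref 1 -> FAULT, frames=[4,1] (faults so far: 2)
  step 3: ref 3 -> FAULT, evict 4, frames=[3,1] (faults so far: 3)
  step 4: ref 4 -> FAULT, evict 1, frames=[3,4] (faults so far: 4)
  step 5: ref 2 -> FAULT, evict 3, frames=[2,4] (faults so far: 5)
  step 6: ref 3 -> FAULT, evict 4, frames=[2,3] (faults so far: 6)
  step 7: ref 3 -> HIT, frames=[2,3] (faults so far: 6)
  step 8: ref 5 -> FAULT, evict 2, frames=[5,3] (faults so far: 7)
  step 9: ref 3 -> HIT, frames=[5,3] (faults so far: 7)
  step 10: ref 3 -> HIT, frames=[5,3] (faults so far: 7)
  step 11: ref 1 -> FAULT, evict 5, frames=[1,3] (faults so far: 8)
  LRU total faults: 8
--- Optimal ---
  step 0: ref 4 -> FAULT, frames=[4,-] (faults so far: 1)
  step 1: ref 4 -> HIT, frames=[4,-] (faults so far: 1)
  step 2: ref 1 -> FAULT, frames=[4,1] (faults so far: 2)
  step 3: ref 3 -> FAULT, evict 1, frames=[4,3] (faults so far: 3)
  step 4: ref 4 -> HIT, frames=[4,3] (faults so far: 3)
  step 5: ref 2 -> FAULT, evict 4, frames=[2,3] (faults so far: 4)
  step 6: ref 3 -> HIT, frames=[2,3] (faults so far: 4)
  step 7: ref 3 -> HIT, frames=[2,3] (faults so far: 4)
  step 8: ref 5 -> FAULT, evict 2, frames=[5,3] (faults so far: 5)
  step 9: ref 3 -> HIT, frames=[5,3] (faults so far: 5)
  step 10: ref 3 -> HIT, frames=[5,3] (faults so far: 5)
  step 11: ref 1 -> FAULT, evict 3, frames=[5,1] (faults so far: 6)
  Optimal total faults: 6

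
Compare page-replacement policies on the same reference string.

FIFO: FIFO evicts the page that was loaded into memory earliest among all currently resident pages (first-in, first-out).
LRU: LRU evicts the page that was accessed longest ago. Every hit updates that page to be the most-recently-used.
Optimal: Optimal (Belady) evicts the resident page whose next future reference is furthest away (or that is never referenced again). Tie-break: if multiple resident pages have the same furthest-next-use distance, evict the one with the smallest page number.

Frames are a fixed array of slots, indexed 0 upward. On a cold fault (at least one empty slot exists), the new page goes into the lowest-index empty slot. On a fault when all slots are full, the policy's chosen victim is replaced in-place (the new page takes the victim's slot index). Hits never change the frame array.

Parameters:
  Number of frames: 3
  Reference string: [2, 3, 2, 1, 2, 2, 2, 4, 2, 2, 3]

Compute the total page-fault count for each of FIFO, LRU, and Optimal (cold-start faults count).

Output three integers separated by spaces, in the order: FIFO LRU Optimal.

--- FIFO ---
  step 0: ref 2 -> FAULT, frames=[2,-,-] (faults so far: 1)
  step 1: ref 3 -> FAULT, frames=[2,3,-] (faults so far: 2)
  step 2: ref 2 -> HIT, frames=[2,3,-] (faults so far: 2)
  step 3: ref 1 -> FAULT, frames=[2,3,1] (faults so far: 3)
  step 4: ref 2 -> HIT, frames=[2,3,1] (faults so far: 3)
  step 5: ref 2 -> HIT, frames=[2,3,1] (faults so far: 3)
  step 6: ref 2 -> HIT, frames=[2,3,1] (faults so far: 3)
  step 7: ref 4 -> FAULT, evict 2, frames=[4,3,1] (faults so far: 4)
  step 8: ref 2 -> FAULT, evict 3, frames=[4,2,1] (faults so far: 5)
  step 9: ref 2 -> HIT, frames=[4,2,1] (faults so far: 5)
  step 10: ref 3 -> FAULT, evict 1, frames=[4,2,3] (faults so far: 6)
  FIFO total faults: 6
--- LRU ---
  step 0: ref 2 -> FAULT, frames=[2,-,-] (faults so far: 1)
  step 1: ref 3 -> FAULT, frames=[2,3,-] (faults so far: 2)
  step 2: ref 2 -> HIT, frames=[2,3,-] (faults so far: 2)
  step 3: ref 1 -> FAULT, frames=[2,3,1] (faults so far: 3)
  step 4: ref 2 -> HIT, frames=[2,3,1] (faults so far: 3)
  step 5: ref 2 -> HIT, frames=[2,3,1] (faults so far: 3)
  step 6: ref 2 -> HIT, frames=[2,3,1] (faults so far: 3)
  step 7: ref 4 -> FAULT, evict 3, frames=[2,4,1] (faults so far: 4)
  step 8: ref 2 -> HIT, frames=[2,4,1] (faults so far: 4)
  step 9: ref 2 -> HIT, frames=[2,4,1] (faults so far: 4)
  step 10: ref 3 -> FAULT, evict 1, frames=[2,4,3] (faults so far: 5)
  LRU total faults: 5
--- Optimal ---
  step 0: ref 2 -> FAULT, frames=[2,-,-] (faults so far: 1)
  step 1: ref 3 -> FAULT, frames=[2,3,-] (faults so far: 2)
  step 2: ref 2 -> HIT, frames=[2,3,-] (faults so far: 2)
  step 3: ref 1 -> FAULT, frames=[2,3,1] (faults so far: 3)
  step 4: ref 2 -> HIT, frames=[2,3,1] (faults so far: 3)
  step 5: ref 2 -> HIT, frames=[2,3,1] (faults so far: 3)
  step 6: ref 2 -> HIT, frames=[2,3,1] (faults so far: 3)
  step 7: ref 4 -> FAULT, evict 1, frames=[2,3,4] (faults so far: 4)
  step 8: ref 2 -> HIT, frames=[2,3,4] (faults so far: 4)
  step 9: ref 2 -> HIT, frames=[2,3,4] (faults so far: 4)
  step 10: ref 3 -> HIT, frames=[2,3,4] (faults so far: 4)
  Optimal total faults: 4

Answer: 6 5 4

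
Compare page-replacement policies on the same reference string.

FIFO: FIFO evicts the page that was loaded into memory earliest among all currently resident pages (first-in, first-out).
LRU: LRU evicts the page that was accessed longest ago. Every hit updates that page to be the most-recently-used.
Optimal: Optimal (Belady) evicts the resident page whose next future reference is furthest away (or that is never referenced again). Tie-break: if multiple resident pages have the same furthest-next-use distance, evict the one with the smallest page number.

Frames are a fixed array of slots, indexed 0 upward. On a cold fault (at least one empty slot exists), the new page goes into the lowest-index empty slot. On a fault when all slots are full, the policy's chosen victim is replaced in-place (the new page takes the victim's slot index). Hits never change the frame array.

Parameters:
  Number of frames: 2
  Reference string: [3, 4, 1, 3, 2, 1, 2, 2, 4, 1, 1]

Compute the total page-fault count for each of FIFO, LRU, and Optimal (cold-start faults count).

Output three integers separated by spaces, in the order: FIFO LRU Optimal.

--- FIFO ---
  step 0: ref 3 -> FAULT, frames=[3,-] (faults so far: 1)
  step 1: ref 4 -> FAULT, frames=[3,4] (faults so far: 2)
  step 2: ref 1 -> FAULT, evict 3, frames=[1,4] (faults so far: 3)
  step 3: ref 3 -> FAULT, evict 4, frames=[1,3] (faults so far: 4)
  step 4: ref 2 -> FAULT, evict 1, frames=[2,3] (faults so far: 5)
  step 5: ref 1 -> FAULT, evict 3, frames=[2,1] (faults so far: 6)
  step 6: ref 2 -> HIT, frames=[2,1] (faults so far: 6)
  step 7: ref 2 -> HIT, frames=[2,1] (faults so far: 6)
  step 8: ref 4 -> FAULT, evict 2, frames=[4,1] (faults so far: 7)
  step 9: ref 1 -> HIT, frames=[4,1] (faults so far: 7)
  step 10: ref 1 -> HIT, frames=[4,1] (faults so far: 7)
  FIFO total faults: 7
--- LRU ---
  step 0: ref 3 -> FAULT, frames=[3,-] (faults so far: 1)
  step 1: ref 4 -> FAULT, frames=[3,4] (faults so far: 2)
  step 2: ref 1 -> FAULT, evict 3, frames=[1,4] (faults so far: 3)
  step 3: ref 3 -> FAULT, evict 4, frames=[1,3] (faults so far: 4)
  step 4: ref 2 -> FAULT, evict 1, frames=[2,3] (faults so far: 5)
  step 5: ref 1 -> FAULT, evict 3, frames=[2,1] (faults so far: 6)
  step 6: ref 2 -> HIT, frames=[2,1] (faults so far: 6)
  step 7: ref 2 -> HIT, frames=[2,1] (faults so far: 6)
  step 8: ref 4 -> FAULT, evict 1, frames=[2,4] (faults so far: 7)
  step 9: ref 1 -> FAULT, evict 2, frames=[1,4] (faults so far: 8)
  step 10: ref 1 -> HIT, frames=[1,4] (faults so far: 8)
  LRU total faults: 8
--- Optimal ---
  step 0: ref 3 -> FAULT, frames=[3,-] (faults so far: 1)
  step 1: ref 4 -> FAULT, frames=[3,4] (faults so far: 2)
  step 2: ref 1 -> FAULT, evict 4, frames=[3,1] (faults so far: 3)
  step 3: ref 3 -> HIT, frames=[3,1] (faults so far: 3)
  step 4: ref 2 -> FAULT, evict 3, frames=[2,1] (faults so far: 4)
  step 5: ref 1 -> HIT, frames=[2,1] (faults so far: 4)
  step 6: ref 2 -> HIT, frames=[2,1] (faults so far: 4)
  step 7: ref 2 -> HIT, frames=[2,1] (faults so far: 4)
  step 8: ref 4 -> FAULT, evict 2, frames=[4,1] (faults so far: 5)
  step 9: ref 1 -> HIT, frames=[4,1] (faults so far: 5)
  step 10: ref 1 -> HIT, frames=[4,1] (faults so far: 5)
  Optimal total faults: 5

Answer: 7 8 5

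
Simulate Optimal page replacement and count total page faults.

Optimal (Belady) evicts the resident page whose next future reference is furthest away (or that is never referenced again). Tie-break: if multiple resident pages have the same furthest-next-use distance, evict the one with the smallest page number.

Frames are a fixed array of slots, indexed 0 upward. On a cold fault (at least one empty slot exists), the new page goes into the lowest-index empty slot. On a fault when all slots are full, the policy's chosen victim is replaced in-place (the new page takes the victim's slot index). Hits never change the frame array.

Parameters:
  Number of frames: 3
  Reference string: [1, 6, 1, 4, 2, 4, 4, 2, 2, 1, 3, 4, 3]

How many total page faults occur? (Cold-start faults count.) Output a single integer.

Answer: 5

Derivation:
Step 0: ref 1 → FAULT, frames=[1,-,-]
Step 1: ref 6 → FAULT, frames=[1,6,-]
Step 2: ref 1 → HIT, frames=[1,6,-]
Step 3: ref 4 → FAULT, frames=[1,6,4]
Step 4: ref 2 → FAULT (evict 6), frames=[1,2,4]
Step 5: ref 4 → HIT, frames=[1,2,4]
Step 6: ref 4 → HIT, frames=[1,2,4]
Step 7: ref 2 → HIT, frames=[1,2,4]
Step 8: ref 2 → HIT, frames=[1,2,4]
Step 9: ref 1 → HIT, frames=[1,2,4]
Step 10: ref 3 → FAULT (evict 1), frames=[3,2,4]
Step 11: ref 4 → HIT, frames=[3,2,4]
Step 12: ref 3 → HIT, frames=[3,2,4]
Total faults: 5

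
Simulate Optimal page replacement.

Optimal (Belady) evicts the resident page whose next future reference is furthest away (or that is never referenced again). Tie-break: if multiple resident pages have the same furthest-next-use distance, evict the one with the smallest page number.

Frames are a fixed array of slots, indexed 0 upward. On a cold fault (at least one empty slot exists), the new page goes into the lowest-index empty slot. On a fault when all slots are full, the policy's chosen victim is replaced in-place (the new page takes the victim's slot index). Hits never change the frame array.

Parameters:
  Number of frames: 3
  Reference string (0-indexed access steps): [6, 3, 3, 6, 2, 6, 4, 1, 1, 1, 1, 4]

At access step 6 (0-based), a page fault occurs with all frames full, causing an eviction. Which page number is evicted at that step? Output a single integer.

Step 0: ref 6 -> FAULT, frames=[6,-,-]
Step 1: ref 3 -> FAULT, frames=[6,3,-]
Step 2: ref 3 -> HIT, frames=[6,3,-]
Step 3: ref 6 -> HIT, frames=[6,3,-]
Step 4: ref 2 -> FAULT, frames=[6,3,2]
Step 5: ref 6 -> HIT, frames=[6,3,2]
Step 6: ref 4 -> FAULT, evict 2, frames=[6,3,4]
At step 6: evicted page 2

Answer: 2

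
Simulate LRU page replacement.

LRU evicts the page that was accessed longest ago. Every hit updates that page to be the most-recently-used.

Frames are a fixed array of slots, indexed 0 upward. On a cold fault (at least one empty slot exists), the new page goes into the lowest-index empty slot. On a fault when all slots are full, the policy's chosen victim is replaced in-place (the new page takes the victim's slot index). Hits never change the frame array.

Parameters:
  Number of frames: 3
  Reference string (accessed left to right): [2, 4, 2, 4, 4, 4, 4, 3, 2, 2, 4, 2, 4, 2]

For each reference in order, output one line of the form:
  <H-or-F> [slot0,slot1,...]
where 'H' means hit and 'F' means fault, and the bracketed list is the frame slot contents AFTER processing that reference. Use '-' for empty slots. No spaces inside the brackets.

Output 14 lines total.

F [2,-,-]
F [2,4,-]
H [2,4,-]
H [2,4,-]
H [2,4,-]
H [2,4,-]
H [2,4,-]
F [2,4,3]
H [2,4,3]
H [2,4,3]
H [2,4,3]
H [2,4,3]
H [2,4,3]
H [2,4,3]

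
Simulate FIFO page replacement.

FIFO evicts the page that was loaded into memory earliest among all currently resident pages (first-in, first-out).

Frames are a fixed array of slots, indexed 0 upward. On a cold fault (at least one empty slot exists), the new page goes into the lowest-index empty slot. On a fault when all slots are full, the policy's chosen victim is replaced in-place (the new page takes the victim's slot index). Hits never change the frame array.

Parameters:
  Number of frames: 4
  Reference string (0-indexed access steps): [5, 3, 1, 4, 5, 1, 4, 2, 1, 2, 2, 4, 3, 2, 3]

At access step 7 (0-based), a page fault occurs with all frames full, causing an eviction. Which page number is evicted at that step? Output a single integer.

Answer: 5

Derivation:
Step 0: ref 5 -> FAULT, frames=[5,-,-,-]
Step 1: ref 3 -> FAULT, frames=[5,3,-,-]
Step 2: ref 1 -> FAULT, frames=[5,3,1,-]
Step 3: ref 4 -> FAULT, frames=[5,3,1,4]
Step 4: ref 5 -> HIT, frames=[5,3,1,4]
Step 5: ref 1 -> HIT, frames=[5,3,1,4]
Step 6: ref 4 -> HIT, frames=[5,3,1,4]
Step 7: ref 2 -> FAULT, evict 5, frames=[2,3,1,4]
At step 7: evicted page 5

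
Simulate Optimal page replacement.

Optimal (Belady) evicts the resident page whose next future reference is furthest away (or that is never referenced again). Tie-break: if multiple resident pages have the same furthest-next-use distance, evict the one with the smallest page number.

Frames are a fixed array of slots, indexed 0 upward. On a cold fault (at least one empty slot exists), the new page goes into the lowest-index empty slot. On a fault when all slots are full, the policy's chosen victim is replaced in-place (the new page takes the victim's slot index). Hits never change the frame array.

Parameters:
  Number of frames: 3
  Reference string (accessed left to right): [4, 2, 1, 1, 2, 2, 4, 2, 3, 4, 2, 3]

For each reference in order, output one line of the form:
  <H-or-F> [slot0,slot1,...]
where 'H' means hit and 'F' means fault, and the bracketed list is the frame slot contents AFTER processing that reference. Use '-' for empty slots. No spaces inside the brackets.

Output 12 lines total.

F [4,-,-]
F [4,2,-]
F [4,2,1]
H [4,2,1]
H [4,2,1]
H [4,2,1]
H [4,2,1]
H [4,2,1]
F [4,2,3]
H [4,2,3]
H [4,2,3]
H [4,2,3]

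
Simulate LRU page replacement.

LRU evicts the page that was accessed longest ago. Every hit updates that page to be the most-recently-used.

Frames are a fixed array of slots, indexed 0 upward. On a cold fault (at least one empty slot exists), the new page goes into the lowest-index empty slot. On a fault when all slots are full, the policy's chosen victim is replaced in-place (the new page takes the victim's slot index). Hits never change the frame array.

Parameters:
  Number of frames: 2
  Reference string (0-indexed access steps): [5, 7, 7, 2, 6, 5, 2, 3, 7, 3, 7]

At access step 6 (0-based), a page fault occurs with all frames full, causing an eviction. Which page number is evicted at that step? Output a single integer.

Answer: 6

Derivation:
Step 0: ref 5 -> FAULT, frames=[5,-]
Step 1: ref 7 -> FAULT, frames=[5,7]
Step 2: ref 7 -> HIT, frames=[5,7]
Step 3: ref 2 -> FAULT, evict 5, frames=[2,7]
Step 4: ref 6 -> FAULT, evict 7, frames=[2,6]
Step 5: ref 5 -> FAULT, evict 2, frames=[5,6]
Step 6: ref 2 -> FAULT, evict 6, frames=[5,2]
At step 6: evicted page 6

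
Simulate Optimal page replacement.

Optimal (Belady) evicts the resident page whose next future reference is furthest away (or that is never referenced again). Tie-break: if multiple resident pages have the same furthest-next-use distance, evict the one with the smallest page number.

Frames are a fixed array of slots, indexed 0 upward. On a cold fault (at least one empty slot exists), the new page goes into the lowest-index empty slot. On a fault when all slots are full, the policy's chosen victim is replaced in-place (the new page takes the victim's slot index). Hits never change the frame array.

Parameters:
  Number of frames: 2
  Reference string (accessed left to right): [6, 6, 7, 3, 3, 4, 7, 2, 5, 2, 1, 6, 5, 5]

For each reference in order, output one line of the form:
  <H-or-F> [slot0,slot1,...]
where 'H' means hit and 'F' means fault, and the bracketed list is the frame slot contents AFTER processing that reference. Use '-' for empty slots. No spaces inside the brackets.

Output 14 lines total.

F [6,-]
H [6,-]
F [6,7]
F [3,7]
H [3,7]
F [4,7]
H [4,7]
F [2,7]
F [2,5]
H [2,5]
F [1,5]
F [6,5]
H [6,5]
H [6,5]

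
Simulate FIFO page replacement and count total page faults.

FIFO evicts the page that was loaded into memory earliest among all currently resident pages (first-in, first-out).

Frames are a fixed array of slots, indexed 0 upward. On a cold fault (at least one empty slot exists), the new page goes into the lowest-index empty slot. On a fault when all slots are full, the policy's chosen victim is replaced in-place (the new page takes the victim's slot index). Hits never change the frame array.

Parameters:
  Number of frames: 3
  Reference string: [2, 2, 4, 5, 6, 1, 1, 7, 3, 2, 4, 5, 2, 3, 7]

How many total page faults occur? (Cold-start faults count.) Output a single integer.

Answer: 12

Derivation:
Step 0: ref 2 → FAULT, frames=[2,-,-]
Step 1: ref 2 → HIT, frames=[2,-,-]
Step 2: ref 4 → FAULT, frames=[2,4,-]
Step 3: ref 5 → FAULT, frames=[2,4,5]
Step 4: ref 6 → FAULT (evict 2), frames=[6,4,5]
Step 5: ref 1 → FAULT (evict 4), frames=[6,1,5]
Step 6: ref 1 → HIT, frames=[6,1,5]
Step 7: ref 7 → FAULT (evict 5), frames=[6,1,7]
Step 8: ref 3 → FAULT (evict 6), frames=[3,1,7]
Step 9: ref 2 → FAULT (evict 1), frames=[3,2,7]
Step 10: ref 4 → FAULT (evict 7), frames=[3,2,4]
Step 11: ref 5 → FAULT (evict 3), frames=[5,2,4]
Step 12: ref 2 → HIT, frames=[5,2,4]
Step 13: ref 3 → FAULT (evict 2), frames=[5,3,4]
Step 14: ref 7 → FAULT (evict 4), frames=[5,3,7]
Total faults: 12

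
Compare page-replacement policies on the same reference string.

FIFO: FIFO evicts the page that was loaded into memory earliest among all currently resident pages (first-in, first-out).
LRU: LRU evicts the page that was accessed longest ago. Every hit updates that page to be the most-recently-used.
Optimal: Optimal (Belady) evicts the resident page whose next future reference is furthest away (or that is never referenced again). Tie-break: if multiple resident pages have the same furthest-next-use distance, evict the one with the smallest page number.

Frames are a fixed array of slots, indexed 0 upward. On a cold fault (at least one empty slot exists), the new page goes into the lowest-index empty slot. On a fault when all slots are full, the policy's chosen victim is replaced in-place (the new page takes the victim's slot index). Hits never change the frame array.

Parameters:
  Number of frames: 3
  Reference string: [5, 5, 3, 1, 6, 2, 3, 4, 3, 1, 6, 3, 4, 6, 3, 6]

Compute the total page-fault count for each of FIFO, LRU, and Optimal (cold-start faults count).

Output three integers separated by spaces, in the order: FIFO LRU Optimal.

--- FIFO ---
  step 0: ref 5 -> FAULT, frames=[5,-,-] (faults so far: 1)
  step 1: ref 5 -> HIT, frames=[5,-,-] (faults so far: 1)
  step 2: ref 3 -> FAULT, frames=[5,3,-] (faults so far: 2)
  step 3: ref 1 -> FAULT, frames=[5,3,1] (faults so far: 3)
  step 4: ref 6 -> FAULT, evict 5, frames=[6,3,1] (faults so far: 4)
  step 5: ref 2 -> FAULT, evict 3, frames=[6,2,1] (faults so far: 5)
  step 6: ref 3 -> FAULT, evict 1, frames=[6,2,3] (faults so far: 6)
  step 7: ref 4 -> FAULT, evict 6, frames=[4,2,3] (faults so far: 7)
  step 8: ref 3 -> HIT, frames=[4,2,3] (faults so far: 7)
  step 9: ref 1 -> FAULT, evict 2, frames=[4,1,3] (faults so far: 8)
  step 10: ref 6 -> FAULT, evict 3, frames=[4,1,6] (faults so far: 9)
  step 11: ref 3 -> FAULT, evict 4, frames=[3,1,6] (faults so far: 10)
  step 12: ref 4 -> FAULT, evict 1, frames=[3,4,6] (faults so far: 11)
  step 13: ref 6 -> HIT, frames=[3,4,6] (faults so far: 11)
  step 14: ref 3 -> HIT, frames=[3,4,6] (faults so far: 11)
  step 15: ref 6 -> HIT, frames=[3,4,6] (faults so far: 11)
  FIFO total faults: 11
--- LRU ---
  step 0: ref 5 -> FAULT, frames=[5,-,-] (faults so far: 1)
  step 1: ref 5 -> HIT, frames=[5,-,-] (faults so far: 1)
  step 2: ref 3 -> FAULT, frames=[5,3,-] (faults so far: 2)
  step 3: ref 1 -> FAULT, frames=[5,3,1] (faults so far: 3)
  step 4: ref 6 -> FAULT, evict 5, frames=[6,3,1] (faults so far: 4)
  step 5: ref 2 -> FAULT, evict 3, frames=[6,2,1] (faults so far: 5)
  step 6: ref 3 -> FAULT, evict 1, frames=[6,2,3] (faults so far: 6)
  step 7: ref 4 -> FAULT, evict 6, frames=[4,2,3] (faults so far: 7)
  step 8: ref 3 -> HIT, frames=[4,2,3] (faults so far: 7)
  step 9: ref 1 -> FAULT, evict 2, frames=[4,1,3] (faults so far: 8)
  step 10: ref 6 -> FAULT, evict 4, frames=[6,1,3] (faults so far: 9)
  step 11: ref 3 -> HIT, frames=[6,1,3] (faults so far: 9)
  step 12: ref 4 -> FAULT, evict 1, frames=[6,4,3] (faults so far: 10)
  step 13: ref 6 -> HIT, frames=[6,4,3] (faults so far: 10)
  step 14: ref 3 -> HIT, frames=[6,4,3] (faults so far: 10)
  step 15: ref 6 -> HIT, frames=[6,4,3] (faults so far: 10)
  LRU total faults: 10
--- Optimal ---
  step 0: ref 5 -> FAULT, frames=[5,-,-] (faults so far: 1)
  step 1: ref 5 -> HIT, frames=[5,-,-] (faults so far: 1)
  step 2: ref 3 -> FAULT, frames=[5,3,-] (faults so far: 2)
  step 3: ref 1 -> FAULT, frames=[5,3,1] (faults so far: 3)
  step 4: ref 6 -> FAULT, evict 5, frames=[6,3,1] (faults so far: 4)
  step 5: ref 2 -> FAULT, evict 6, frames=[2,3,1] (faults so far: 5)
  step 6: ref 3 -> HIT, frames=[2,3,1] (faults so far: 5)
  step 7: ref 4 -> FAULT, evict 2, frames=[4,3,1] (faults so far: 6)
  step 8: ref 3 -> HIT, frames=[4,3,1] (faults so far: 6)
  step 9: ref 1 -> HIT, frames=[4,3,1] (faults so far: 6)
  step 10: ref 6 -> FAULT, evict 1, frames=[4,3,6] (faults so far: 7)
  step 11: ref 3 -> HIT, frames=[4,3,6] (faults so far: 7)
  step 12: ref 4 -> HIT, frames=[4,3,6] (faults so far: 7)
  step 13: ref 6 -> HIT, frames=[4,3,6] (faults so far: 7)
  step 14: ref 3 -> HIT, frames=[4,3,6] (faults so far: 7)
  step 15: ref 6 -> HIT, frames=[4,3,6] (faults so far: 7)
  Optimal total faults: 7

Answer: 11 10 7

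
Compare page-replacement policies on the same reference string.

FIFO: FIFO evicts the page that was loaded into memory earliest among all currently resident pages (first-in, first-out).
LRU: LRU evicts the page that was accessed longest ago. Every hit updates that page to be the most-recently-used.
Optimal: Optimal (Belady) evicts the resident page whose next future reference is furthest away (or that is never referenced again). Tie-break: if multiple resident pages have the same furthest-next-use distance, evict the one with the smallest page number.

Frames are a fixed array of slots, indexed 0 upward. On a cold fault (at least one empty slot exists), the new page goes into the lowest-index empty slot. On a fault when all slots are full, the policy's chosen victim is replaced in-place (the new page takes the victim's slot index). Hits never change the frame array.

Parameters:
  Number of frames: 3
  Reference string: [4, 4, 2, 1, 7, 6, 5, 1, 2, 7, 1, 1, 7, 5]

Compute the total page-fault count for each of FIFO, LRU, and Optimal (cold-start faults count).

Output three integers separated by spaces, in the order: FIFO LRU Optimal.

--- FIFO ---
  step 0: ref 4 -> FAULT, frames=[4,-,-] (faults so far: 1)
  step 1: ref 4 -> HIT, frames=[4,-,-] (faults so far: 1)
  step 2: ref 2 -> FAULT, frames=[4,2,-] (faults so far: 2)
  step 3: ref 1 -> FAULT, frames=[4,2,1] (faults so far: 3)
  step 4: ref 7 -> FAULT, evict 4, frames=[7,2,1] (faults so far: 4)
  step 5: ref 6 -> FAULT, evict 2, frames=[7,6,1] (faults so far: 5)
  step 6: ref 5 -> FAULT, evict 1, frames=[7,6,5] (faults so far: 6)
  step 7: ref 1 -> FAULT, evict 7, frames=[1,6,5] (faults so far: 7)
  step 8: ref 2 -> FAULT, evict 6, frames=[1,2,5] (faults so far: 8)
  step 9: ref 7 -> FAULT, evict 5, frames=[1,2,7] (faults so far: 9)
  step 10: ref 1 -> HIT, frames=[1,2,7] (faults so far: 9)
  step 11: ref 1 -> HIT, frames=[1,2,7] (faults so far: 9)
  step 12: ref 7 -> HIT, frames=[1,2,7] (faults so far: 9)
  step 13: ref 5 -> FAULT, evict 1, frames=[5,2,7] (faults so far: 10)
  FIFO total faults: 10
--- LRU ---
  step 0: ref 4 -> FAULT, frames=[4,-,-] (faults so far: 1)
  step 1: ref 4 -> HIT, frames=[4,-,-] (faults so far: 1)
  step 2: ref 2 -> FAULT, frames=[4,2,-] (faults so far: 2)
  step 3: ref 1 -> FAULT, frames=[4,2,1] (faults so far: 3)
  step 4: ref 7 -> FAULT, evict 4, frames=[7,2,1] (faults so far: 4)
  step 5: ref 6 -> FAULT, evict 2, frames=[7,6,1] (faults so far: 5)
  step 6: ref 5 -> FAULT, evict 1, frames=[7,6,5] (faults so far: 6)
  step 7: ref 1 -> FAULT, evict 7, frames=[1,6,5] (faults so far: 7)
  step 8: ref 2 -> FAULT, evict 6, frames=[1,2,5] (faults so far: 8)
  step 9: ref 7 -> FAULT, evict 5, frames=[1,2,7] (faults so far: 9)
  step 10: ref 1 -> HIT, frames=[1,2,7] (faults so far: 9)
  step 11: ref 1 -> HIT, frames=[1,2,7] (faults so far: 9)
  step 12: ref 7 -> HIT, frames=[1,2,7] (faults so far: 9)
  step 13: ref 5 -> FAULT, evict 2, frames=[1,5,7] (faults so far: 10)
  LRU total faults: 10
--- Optimal ---
  step 0: ref 4 -> FAULT, frames=[4,-,-] (faults so far: 1)
  step 1: ref 4 -> HIT, frames=[4,-,-] (faults so far: 1)
  step 2: ref 2 -> FAULT, frames=[4,2,-] (faults so far: 2)
  step 3: ref 1 -> FAULT, frames=[4,2,1] (faults so far: 3)
  step 4: ref 7 -> FAULT, evict 4, frames=[7,2,1] (faults so far: 4)
  step 5: ref 6 -> FAULT, evict 7, frames=[6,2,1] (faults so far: 5)
  step 6: ref 5 -> FAULT, evict 6, frames=[5,2,1] (faults so far: 6)
  step 7: ref 1 -> HIT, frames=[5,2,1] (faults so far: 6)
  step 8: ref 2 -> HIT, frames=[5,2,1] (faults so far: 6)
  step 9: ref 7 -> FAULT, evict 2, frames=[5,7,1] (faults so far: 7)
  step 10: ref 1 -> HIT, frames=[5,7,1] (faults so far: 7)
  step 11: ref 1 -> HIT, frames=[5,7,1] (faults so far: 7)
  step 12: ref 7 -> HIT, frames=[5,7,1] (faults so far: 7)
  step 13: ref 5 -> HIT, frames=[5,7,1] (faults so far: 7)
  Optimal total faults: 7

Answer: 10 10 7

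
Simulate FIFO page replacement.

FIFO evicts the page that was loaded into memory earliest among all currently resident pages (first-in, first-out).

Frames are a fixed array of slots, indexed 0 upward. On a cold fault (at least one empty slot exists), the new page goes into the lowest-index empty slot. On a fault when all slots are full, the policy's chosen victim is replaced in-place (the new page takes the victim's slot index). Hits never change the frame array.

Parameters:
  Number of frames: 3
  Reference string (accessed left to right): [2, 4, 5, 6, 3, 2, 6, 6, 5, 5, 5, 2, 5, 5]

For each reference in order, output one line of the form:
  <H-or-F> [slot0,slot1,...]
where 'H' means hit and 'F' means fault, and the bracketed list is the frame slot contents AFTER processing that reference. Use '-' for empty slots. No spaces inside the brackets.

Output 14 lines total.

F [2,-,-]
F [2,4,-]
F [2,4,5]
F [6,4,5]
F [6,3,5]
F [6,3,2]
H [6,3,2]
H [6,3,2]
F [5,3,2]
H [5,3,2]
H [5,3,2]
H [5,3,2]
H [5,3,2]
H [5,3,2]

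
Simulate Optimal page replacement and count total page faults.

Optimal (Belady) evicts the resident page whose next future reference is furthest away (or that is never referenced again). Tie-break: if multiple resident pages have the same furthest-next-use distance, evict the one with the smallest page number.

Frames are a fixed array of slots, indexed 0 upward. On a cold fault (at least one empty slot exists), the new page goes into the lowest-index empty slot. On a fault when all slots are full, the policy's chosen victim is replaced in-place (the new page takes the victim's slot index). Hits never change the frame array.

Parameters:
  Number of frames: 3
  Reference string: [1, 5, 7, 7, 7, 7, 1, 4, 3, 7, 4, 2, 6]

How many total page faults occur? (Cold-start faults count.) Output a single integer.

Answer: 7

Derivation:
Step 0: ref 1 → FAULT, frames=[1,-,-]
Step 1: ref 5 → FAULT, frames=[1,5,-]
Step 2: ref 7 → FAULT, frames=[1,5,7]
Step 3: ref 7 → HIT, frames=[1,5,7]
Step 4: ref 7 → HIT, frames=[1,5,7]
Step 5: ref 7 → HIT, frames=[1,5,7]
Step 6: ref 1 → HIT, frames=[1,5,7]
Step 7: ref 4 → FAULT (evict 1), frames=[4,5,7]
Step 8: ref 3 → FAULT (evict 5), frames=[4,3,7]
Step 9: ref 7 → HIT, frames=[4,3,7]
Step 10: ref 4 → HIT, frames=[4,3,7]
Step 11: ref 2 → FAULT (evict 3), frames=[4,2,7]
Step 12: ref 6 → FAULT (evict 2), frames=[4,6,7]
Total faults: 7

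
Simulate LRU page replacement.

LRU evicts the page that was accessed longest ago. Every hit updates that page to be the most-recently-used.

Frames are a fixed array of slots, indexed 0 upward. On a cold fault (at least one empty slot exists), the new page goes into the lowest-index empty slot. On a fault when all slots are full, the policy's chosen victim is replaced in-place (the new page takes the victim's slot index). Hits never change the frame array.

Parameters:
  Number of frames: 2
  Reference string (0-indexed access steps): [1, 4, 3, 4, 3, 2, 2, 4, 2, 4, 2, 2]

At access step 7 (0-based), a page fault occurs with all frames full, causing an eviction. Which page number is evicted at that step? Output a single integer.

Answer: 3

Derivation:
Step 0: ref 1 -> FAULT, frames=[1,-]
Step 1: ref 4 -> FAULT, frames=[1,4]
Step 2: ref 3 -> FAULT, evict 1, frames=[3,4]
Step 3: ref 4 -> HIT, frames=[3,4]
Step 4: ref 3 -> HIT, frames=[3,4]
Step 5: ref 2 -> FAULT, evict 4, frames=[3,2]
Step 6: ref 2 -> HIT, frames=[3,2]
Step 7: ref 4 -> FAULT, evict 3, frames=[4,2]
At step 7: evicted page 3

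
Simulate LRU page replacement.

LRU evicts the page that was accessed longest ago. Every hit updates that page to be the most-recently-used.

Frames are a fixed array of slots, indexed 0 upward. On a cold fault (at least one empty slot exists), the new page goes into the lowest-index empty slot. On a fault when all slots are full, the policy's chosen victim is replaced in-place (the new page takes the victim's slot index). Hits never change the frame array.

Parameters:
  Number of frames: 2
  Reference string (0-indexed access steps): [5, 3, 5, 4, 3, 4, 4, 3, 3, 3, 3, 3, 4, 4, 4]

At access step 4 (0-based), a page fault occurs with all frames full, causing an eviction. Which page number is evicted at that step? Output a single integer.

Answer: 5

Derivation:
Step 0: ref 5 -> FAULT, frames=[5,-]
Step 1: ref 3 -> FAULT, frames=[5,3]
Step 2: ref 5 -> HIT, frames=[5,3]
Step 3: ref 4 -> FAULT, evict 3, frames=[5,4]
Step 4: ref 3 -> FAULT, evict 5, frames=[3,4]
At step 4: evicted page 5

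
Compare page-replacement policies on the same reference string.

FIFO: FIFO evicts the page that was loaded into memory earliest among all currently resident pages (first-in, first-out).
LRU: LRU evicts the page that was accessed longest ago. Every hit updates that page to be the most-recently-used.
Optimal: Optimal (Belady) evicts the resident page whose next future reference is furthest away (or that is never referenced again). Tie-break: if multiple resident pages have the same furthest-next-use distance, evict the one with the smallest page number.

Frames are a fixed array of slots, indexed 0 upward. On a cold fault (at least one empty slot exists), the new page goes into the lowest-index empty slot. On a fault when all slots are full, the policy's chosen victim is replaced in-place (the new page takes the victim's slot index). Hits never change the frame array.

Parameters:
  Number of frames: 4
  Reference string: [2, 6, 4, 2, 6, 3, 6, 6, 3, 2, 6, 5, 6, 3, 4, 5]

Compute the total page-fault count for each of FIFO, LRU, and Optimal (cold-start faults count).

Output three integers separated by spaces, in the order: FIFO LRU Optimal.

Answer: 5 6 5

Derivation:
--- FIFO ---
  step 0: ref 2 -> FAULT, frames=[2,-,-,-] (faults so far: 1)
  step 1: ref 6 -> FAULT, frames=[2,6,-,-] (faults so far: 2)
  step 2: ref 4 -> FAULT, frames=[2,6,4,-] (faults so far: 3)
  step 3: ref 2 -> HIT, frames=[2,6,4,-] (faults so far: 3)
  step 4: ref 6 -> HIT, frames=[2,6,4,-] (faults so far: 3)
  step 5: ref 3 -> FAULT, frames=[2,6,4,3] (faults so far: 4)
  step 6: ref 6 -> HIT, frames=[2,6,4,3] (faults so far: 4)
  step 7: ref 6 -> HIT, frames=[2,6,4,3] (faults so far: 4)
  step 8: ref 3 -> HIT, frames=[2,6,4,3] (faults so far: 4)
  step 9: ref 2 -> HIT, frames=[2,6,4,3] (faults so far: 4)
  step 10: ref 6 -> HIT, frames=[2,6,4,3] (faults so far: 4)
  step 11: ref 5 -> FAULT, evict 2, frames=[5,6,4,3] (faults so far: 5)
  step 12: ref 6 -> HIT, frames=[5,6,4,3] (faults so far: 5)
  step 13: ref 3 -> HIT, frames=[5,6,4,3] (faults so far: 5)
  step 14: ref 4 -> HIT, frames=[5,6,4,3] (faults so far: 5)
  step 15: ref 5 -> HIT, frames=[5,6,4,3] (faults so far: 5)
  FIFO total faults: 5
--- LRU ---
  step 0: ref 2 -> FAULT, frames=[2,-,-,-] (faults so far: 1)
  step 1: ref 6 -> FAULT, frames=[2,6,-,-] (faults so far: 2)
  step 2: ref 4 -> FAULT, frames=[2,6,4,-] (faults so far: 3)
  step 3: ref 2 -> HIT, frames=[2,6,4,-] (faults so far: 3)
  step 4: ref 6 -> HIT, frames=[2,6,4,-] (faults so far: 3)
  step 5: ref 3 -> FAULT, frames=[2,6,4,3] (faults so far: 4)
  step 6: ref 6 -> HIT, frames=[2,6,4,3] (faults so far: 4)
  step 7: ref 6 -> HIT, frames=[2,6,4,3] (faults so far: 4)
  step 8: ref 3 -> HIT, frames=[2,6,4,3] (faults so far: 4)
  step 9: ref 2 -> HIT, frames=[2,6,4,3] (faults so far: 4)
  step 10: ref 6 -> HIT, frames=[2,6,4,3] (faults so far: 4)
  step 11: ref 5 -> FAULT, evict 4, frames=[2,6,5,3] (faults so far: 5)
  step 12: ref 6 -> HIT, frames=[2,6,5,3] (faults so far: 5)
  step 13: ref 3 -> HIT, frames=[2,6,5,3] (faults so far: 5)
  step 14: ref 4 -> FAULT, evict 2, frames=[4,6,5,3] (faults so far: 6)
  step 15: ref 5 -> HIT, frames=[4,6,5,3] (faults so far: 6)
  LRU total faults: 6
--- Optimal ---
  step 0: ref 2 -> FAULT, frames=[2,-,-,-] (faults so far: 1)
  step 1: ref 6 -> FAULT, frames=[2,6,-,-] (faults so far: 2)
  step 2: ref 4 -> FAULT, frames=[2,6,4,-] (faults so far: 3)
  step 3: ref 2 -> HIT, frames=[2,6,4,-] (faults so far: 3)
  step 4: ref 6 -> HIT, frames=[2,6,4,-] (faults so far: 3)
  step 5: ref 3 -> FAULT, frames=[2,6,4,3] (faults so far: 4)
  step 6: ref 6 -> HIT, frames=[2,6,4,3] (faults so far: 4)
  step 7: ref 6 -> HIT, frames=[2,6,4,3] (faults so far: 4)
  step 8: ref 3 -> HIT, frames=[2,6,4,3] (faults so far: 4)
  step 9: ref 2 -> HIT, frames=[2,6,4,3] (faults so far: 4)
  step 10: ref 6 -> HIT, frames=[2,6,4,3] (faults so far: 4)
  step 11: ref 5 -> FAULT, evict 2, frames=[5,6,4,3] (faults so far: 5)
  step 12: ref 6 -> HIT, frames=[5,6,4,3] (faults so far: 5)
  step 13: ref 3 -> HIT, frames=[5,6,4,3] (faults so far: 5)
  step 14: ref 4 -> HIT, frames=[5,6,4,3] (faults so far: 5)
  step 15: ref 5 -> HIT, frames=[5,6,4,3] (faults so far: 5)
  Optimal total faults: 5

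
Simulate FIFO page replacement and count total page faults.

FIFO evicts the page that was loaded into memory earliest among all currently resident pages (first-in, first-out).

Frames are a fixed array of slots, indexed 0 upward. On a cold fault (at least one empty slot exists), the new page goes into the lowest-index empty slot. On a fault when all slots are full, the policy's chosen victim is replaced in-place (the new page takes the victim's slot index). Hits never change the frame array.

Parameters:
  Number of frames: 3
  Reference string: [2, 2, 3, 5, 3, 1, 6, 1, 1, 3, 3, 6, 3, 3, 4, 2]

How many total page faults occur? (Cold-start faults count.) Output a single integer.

Step 0: ref 2 → FAULT, frames=[2,-,-]
Step 1: ref 2 → HIT, frames=[2,-,-]
Step 2: ref 3 → FAULT, frames=[2,3,-]
Step 3: ref 5 → FAULT, frames=[2,3,5]
Step 4: ref 3 → HIT, frames=[2,3,5]
Step 5: ref 1 → FAULT (evict 2), frames=[1,3,5]
Step 6: ref 6 → FAULT (evict 3), frames=[1,6,5]
Step 7: ref 1 → HIT, frames=[1,6,5]
Step 8: ref 1 → HIT, frames=[1,6,5]
Step 9: ref 3 → FAULT (evict 5), frames=[1,6,3]
Step 10: ref 3 → HIT, frames=[1,6,3]
Step 11: ref 6 → HIT, frames=[1,6,3]
Step 12: ref 3 → HIT, frames=[1,6,3]
Step 13: ref 3 → HIT, frames=[1,6,3]
Step 14: ref 4 → FAULT (evict 1), frames=[4,6,3]
Step 15: ref 2 → FAULT (evict 6), frames=[4,2,3]
Total faults: 8

Answer: 8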